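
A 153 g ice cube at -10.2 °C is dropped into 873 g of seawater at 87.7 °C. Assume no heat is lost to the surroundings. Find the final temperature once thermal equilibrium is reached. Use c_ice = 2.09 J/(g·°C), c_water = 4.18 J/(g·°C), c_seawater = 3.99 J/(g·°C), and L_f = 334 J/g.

T_f ≈ 60.9 °C

Energy balance with sensible and latent terms:
warm ice to 0 °C: 153×2.09×(0 − (-10.2)) = 3261.7
  latent heat to melt: 153×334 = 51102
  meltwater 0→T: 153×4.18×T = 639.54 T
  seawater: 3483.3(T − 87.7)
4122.8 T = 305483 − 54364 = 251119
T ≈ 60.91 °C. Since T > 0 °C, the all-ice-melts assumption holds.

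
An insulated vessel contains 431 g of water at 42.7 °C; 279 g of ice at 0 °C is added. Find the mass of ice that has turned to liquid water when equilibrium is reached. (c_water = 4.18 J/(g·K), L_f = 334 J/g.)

m_melted ≈ 230 g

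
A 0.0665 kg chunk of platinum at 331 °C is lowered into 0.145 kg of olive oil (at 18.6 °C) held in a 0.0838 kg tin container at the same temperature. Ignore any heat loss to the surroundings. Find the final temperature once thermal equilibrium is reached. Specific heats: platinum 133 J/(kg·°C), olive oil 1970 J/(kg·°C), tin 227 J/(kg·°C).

T_f ≈ 27.4 °C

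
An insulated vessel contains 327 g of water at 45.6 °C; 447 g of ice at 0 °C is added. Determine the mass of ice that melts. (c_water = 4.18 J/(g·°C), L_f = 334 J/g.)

m_melted ≈ 187 g

Heat available from the water dropping to 0 °C: 327·4.18·45.6 = 62329 J.
Melting all 447 g of ice would need 447·334 = 149298 J.
Since 62329 < 149298 J, not all the ice melts; equilibrium is at 0 °C.
m_melted·334 = 62329  ⇒  m_melted ≈ 186.6 g.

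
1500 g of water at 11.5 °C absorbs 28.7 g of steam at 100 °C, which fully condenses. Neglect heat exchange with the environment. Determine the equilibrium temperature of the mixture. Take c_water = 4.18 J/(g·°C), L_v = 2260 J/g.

Heat gained plus heat lost sum to zero:
condense steam: −28.7×2260 = −64862
  condensate cools 100→T: 28.7×4.18×(T − 100) = 119.97(T − 100)
  water warms: 1500×4.18×(T − 11.5) = 6270(T − 11.5)
6390 T = 64862 + 11997 + 72105 = 148964
T ≈ 23.31 °C (< 100 °C, so full condensation is consistent).

T_f ≈ 23.3 °C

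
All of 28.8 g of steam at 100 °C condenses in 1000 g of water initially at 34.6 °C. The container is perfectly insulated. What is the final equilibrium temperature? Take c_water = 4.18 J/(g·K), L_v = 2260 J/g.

T_f ≈ 51.6 °C

Heat gained plus heat lost sum to zero:
condense steam: −28.8·2260 = −65088; condensed water 100 °C→T: 120.38(T − 100); water warms: 1000·4.18·(T − 34.6) = 4180(T − 34.6)
4300.4 T = 65088 + 12038 + 144628 = 221754
T ≈ 51.57 °C (< 100 °C, so full condensation is consistent).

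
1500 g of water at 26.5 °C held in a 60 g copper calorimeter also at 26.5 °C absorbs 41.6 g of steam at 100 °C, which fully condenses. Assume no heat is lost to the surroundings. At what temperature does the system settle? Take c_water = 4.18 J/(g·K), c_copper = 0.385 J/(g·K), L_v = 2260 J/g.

Let T be the final temperature. ΣQ_i = 0:
steam→water at 100 °C releases m L_v = 41.6·2260 = 94016
  condensed water 100 °C→T: 173.89(T − 100)
  original water: 6270(T − 26.5)
  copper cup: 60·0.385·(T − 26.5) = 23.1(T − 26.5)
6467 T = 94016 + 17389 + 166767 = 278172
T ≈ 43.01 °C — below 100 °C, confirming all the steam condensed.

T_f ≈ 43.0 °C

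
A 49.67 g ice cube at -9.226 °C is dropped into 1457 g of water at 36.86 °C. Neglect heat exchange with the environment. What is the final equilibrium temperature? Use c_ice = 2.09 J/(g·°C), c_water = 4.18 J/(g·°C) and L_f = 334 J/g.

T_f ≈ 32.9 °C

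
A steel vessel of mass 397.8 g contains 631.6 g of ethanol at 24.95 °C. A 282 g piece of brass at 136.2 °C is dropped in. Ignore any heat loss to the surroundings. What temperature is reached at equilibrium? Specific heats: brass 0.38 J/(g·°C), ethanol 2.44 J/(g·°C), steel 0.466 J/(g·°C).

T_f ≈ 31.5 °C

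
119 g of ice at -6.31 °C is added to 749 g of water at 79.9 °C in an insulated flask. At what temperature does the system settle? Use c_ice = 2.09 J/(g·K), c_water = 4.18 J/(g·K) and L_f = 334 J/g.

T_f ≈ 57.6 °C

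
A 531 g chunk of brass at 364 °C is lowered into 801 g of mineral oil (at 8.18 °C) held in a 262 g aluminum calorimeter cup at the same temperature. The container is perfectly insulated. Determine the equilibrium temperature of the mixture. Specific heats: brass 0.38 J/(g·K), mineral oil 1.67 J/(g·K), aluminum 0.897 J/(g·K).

T_f ≈ 48.6 °C

Conservation of energy gives ΣQ = 0:
531*0.38*(T − 364) + 801*1.67*(T − 8.18) + 262*0.897*(T − 8.18) = 0
(201.78 + 1337.7 + 235.01) T = 201.78*364 + 1337.7*8.18 + 235.01*8.18
T ≈ 48.64 °C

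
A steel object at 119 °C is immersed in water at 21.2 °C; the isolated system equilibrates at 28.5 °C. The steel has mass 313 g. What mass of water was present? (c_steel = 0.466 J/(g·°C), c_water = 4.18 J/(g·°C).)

m ≈ 433 g

Setting the total heat transfer to zero:
313×0.466×(28.5 − 119) + m×4.18×(28.5 − 21.2) = 0
30.51 m = 13200
m = 13200/30.51 ≈ 432.6 g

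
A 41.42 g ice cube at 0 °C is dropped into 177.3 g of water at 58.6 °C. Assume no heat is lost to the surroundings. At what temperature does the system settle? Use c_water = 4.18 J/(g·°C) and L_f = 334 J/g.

T_f ≈ 32.4 °C

Let T be the final temperature. ΣQ_i = 0:
melt ice: 41.42·334 = 13834
  warm the meltwater: 173.14 T
  water cools: 177.3·4.18·(T − 58.6) = 741.11(T − 58.6)
914.25 T = 43429 − 13834 = 29595
T ≈ 32.37 °C (positive, so assuming full melt was valid).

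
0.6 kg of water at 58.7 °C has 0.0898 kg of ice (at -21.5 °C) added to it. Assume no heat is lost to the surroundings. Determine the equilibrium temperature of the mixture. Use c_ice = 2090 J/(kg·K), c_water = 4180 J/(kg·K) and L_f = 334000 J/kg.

T_f ≈ 39.3 °C

Energy balance with sensible and latent terms:
ice -21.5→0 °C: 0.0898·2090·21.5 = 4035.2; melt ice: 0.0898·334000 = 29993; meltwater 0→T: 0.0898·4180·T = 375.36 T; water: 2508(T − 58.7)
2883.4 T = 147220 − 34028 = 113191
T ≈ 39.26 °C (positive, so assuming full melt was valid).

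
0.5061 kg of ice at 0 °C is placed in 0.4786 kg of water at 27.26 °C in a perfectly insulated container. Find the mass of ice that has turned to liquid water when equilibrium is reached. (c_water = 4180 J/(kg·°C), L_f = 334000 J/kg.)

m_melted ≈ 0.163 kg

Water can give up m c ΔT = 0.4786×4180×27.26 = 54535 J before reaching 0 °C.
Melting all 0.5061 kg of ice would need 0.5061×334000 = 169037 J.
Since 54535 < 169037 J, not all the ice melts; equilibrium is at 0 °C.
m_melted×334000 = 54535  ⇒  m_melted ≈ 0.1633 kg.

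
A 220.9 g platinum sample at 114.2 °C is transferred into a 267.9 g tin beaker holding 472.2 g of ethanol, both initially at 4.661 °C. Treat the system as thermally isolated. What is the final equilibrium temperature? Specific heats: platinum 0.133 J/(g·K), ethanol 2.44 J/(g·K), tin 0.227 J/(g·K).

T_f = Σ m_i c_i T_i / Σ m_i c_i:
T_f = (29.38×114.2 + 1152.2×4.661 + 60.81×4.661) / (29.38 + 1152.2 + 60.81)
    = 9008.9 / 1242.4 ≈ 7.25 °C

T_f ≈ 7.3 °C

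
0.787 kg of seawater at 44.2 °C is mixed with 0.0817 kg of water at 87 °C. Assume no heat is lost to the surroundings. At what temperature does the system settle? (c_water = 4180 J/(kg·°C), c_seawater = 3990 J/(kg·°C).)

Let T be the final temperature. ΣQ_i = 0:
0.0817·4180·(T − 87) + 0.787·3990·(T − 44.2) = 0
341.51(T − 87) + 3140.1(T − 44.2) = 0
(341.51 + 3140.1) T = 341.51·87 + 3140.1·44.2
T ≈ 48.40 °C

T_f ≈ 48.4 °C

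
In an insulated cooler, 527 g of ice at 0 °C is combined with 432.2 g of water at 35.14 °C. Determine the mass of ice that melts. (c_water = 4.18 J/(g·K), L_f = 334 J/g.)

m_melted ≈ 190 g

Heat available from the water dropping to 0 °C: 432.2×4.18×35.14 = 63484 J.
Fully melting the ice requires m_ice L_f = 527×334 = 176018 J.
Since 63484 < 176018 J, not all the ice melts; equilibrium is at 0 °C.
m_melted×334 = 63484  ⇒  m_melted ≈ 190.1 g.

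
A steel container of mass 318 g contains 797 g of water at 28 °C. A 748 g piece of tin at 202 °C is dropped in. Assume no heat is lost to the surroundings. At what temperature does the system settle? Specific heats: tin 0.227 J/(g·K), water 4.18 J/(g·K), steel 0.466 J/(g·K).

Let T be the final temperature. ΣQ_i = 0:
748·0.227·(T − 202) + 797·4.18·(T − 28) + 318·0.466·(T − 28) = 0
169.8(T − 202) + 3331.5(T − 28) + 148.19(T − 28) = 0
3649.4 T = 131729
T ≈ 36.10 °C

T_f ≈ 36.1 °C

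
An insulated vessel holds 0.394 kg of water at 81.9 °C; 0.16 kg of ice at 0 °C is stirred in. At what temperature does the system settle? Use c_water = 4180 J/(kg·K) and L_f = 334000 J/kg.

Let T be the final temperature. ΣQ_i = 0:
melt ice: 0.16·334000 = 53440; meltwater 0→T: 0.16·4180·T = 668.8 T; water cools: 0.394·4180·(T − 81.9) = 1646.9(T − 81.9)
2315.7 T = 134883 − 53440 = 81443
T ≈ 35.17 °C (positive, so assuming full melt was valid).

T_f ≈ 35.2 °C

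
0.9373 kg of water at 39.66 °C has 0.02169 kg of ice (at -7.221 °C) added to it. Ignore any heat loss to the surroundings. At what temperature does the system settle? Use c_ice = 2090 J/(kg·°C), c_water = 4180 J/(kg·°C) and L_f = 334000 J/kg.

Heat gained plus heat lost sum to zero:
warm ice to 0 °C: 0.02169×2090×(0 − (-7.221)) = 327.34
  latent heat to melt: 0.02169×334000 = 7244.5
  warm the meltwater: 90.66 T
  water cools: 0.9373×4180×(T − 39.66) = 3917.9(T − 39.66)
4008.6 T = 155384 − 7571.8 = 147813
T ≈ 36.87 °C — above 0 °C, consistent with complete melting.

T_f ≈ 36.9 °C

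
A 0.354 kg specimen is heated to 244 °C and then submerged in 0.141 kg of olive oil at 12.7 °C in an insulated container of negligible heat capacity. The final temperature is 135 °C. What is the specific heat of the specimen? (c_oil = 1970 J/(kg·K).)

c ≈ 880 J/(kg·K)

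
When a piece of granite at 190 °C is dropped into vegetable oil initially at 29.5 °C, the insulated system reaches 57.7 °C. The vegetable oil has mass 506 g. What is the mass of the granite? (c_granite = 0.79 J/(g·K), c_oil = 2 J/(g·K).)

m ≈ 273 g

Heat lost by the granite = heat gained by the oil:
m×0.79×(190 − 57.7) = 506×2×(57.7 − 29.5)
104.52 m = 28538  ⇒  m ≈ 273.1 g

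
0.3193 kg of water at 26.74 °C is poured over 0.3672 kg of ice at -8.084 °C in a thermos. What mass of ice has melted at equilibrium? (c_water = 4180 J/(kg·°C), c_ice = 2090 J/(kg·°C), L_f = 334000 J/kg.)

m_melted ≈ 0.0883 kg

Heat available from the water dropping to 0 °C: 0.3193·4180·26.74 = 35689 J.
Warming the ice to 0 °C takes 0.3672·2090·8.084 = 6204 J, leaving 29485 J for melting.
To melt every bit of ice: 0.3672·334000 = 122645 J.
29485 J < 122645 J, so only part of the ice melts and the system sits at 0 °C.
m_melt = 29485 / L_f = 0.08828 kg.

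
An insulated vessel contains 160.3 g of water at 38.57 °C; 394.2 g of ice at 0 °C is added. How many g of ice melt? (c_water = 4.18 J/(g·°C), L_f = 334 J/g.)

m_melted ≈ 77.4 g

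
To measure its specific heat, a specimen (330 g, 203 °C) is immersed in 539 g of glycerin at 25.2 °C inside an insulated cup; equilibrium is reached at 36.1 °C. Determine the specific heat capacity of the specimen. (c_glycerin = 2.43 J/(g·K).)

Heat lost by the specimen = heat gained by the glycerin:
330×c×(203 − 36.1) = 539×2.43×(36.1 − 25.2)
55077 c = 14276  ⇒  c ≈ 0.2592 J/(g·K)

c ≈ 0.259 J/(g·K)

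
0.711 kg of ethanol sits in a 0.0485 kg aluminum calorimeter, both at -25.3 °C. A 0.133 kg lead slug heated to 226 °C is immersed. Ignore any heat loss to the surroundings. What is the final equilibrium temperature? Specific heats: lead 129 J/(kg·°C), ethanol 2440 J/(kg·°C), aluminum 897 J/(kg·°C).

T_f ≈ -22.9 °C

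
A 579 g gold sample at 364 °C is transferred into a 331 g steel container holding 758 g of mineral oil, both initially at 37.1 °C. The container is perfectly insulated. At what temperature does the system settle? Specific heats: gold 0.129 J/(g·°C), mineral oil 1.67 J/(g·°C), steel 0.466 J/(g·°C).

T_f ≈ 53.4 °C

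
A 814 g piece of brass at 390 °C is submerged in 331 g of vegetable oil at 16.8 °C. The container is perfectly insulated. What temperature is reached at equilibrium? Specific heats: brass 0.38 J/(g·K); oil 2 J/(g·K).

T_f ≈ 135.6 °C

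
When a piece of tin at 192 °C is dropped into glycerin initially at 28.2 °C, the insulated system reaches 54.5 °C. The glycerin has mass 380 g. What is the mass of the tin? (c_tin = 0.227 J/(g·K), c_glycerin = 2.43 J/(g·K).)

Let T be the final temperature. ΣQ_i = 0:
m×0.227×(54.5 − 192) + 380×2.43×(54.5 − 28.2) = 0
-31.21 m = -24285
m = -24285/-31.21 ≈ 778.1 g

m ≈ 778 g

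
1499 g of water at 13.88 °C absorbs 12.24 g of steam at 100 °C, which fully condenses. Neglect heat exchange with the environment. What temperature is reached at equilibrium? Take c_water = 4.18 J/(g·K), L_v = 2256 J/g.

T_f ≈ 18.9 °C

Setting the total heat transfer to zero:
condense steam: −12.24×2256 = −27613
  condensed water 100 °C→T: 51.16(T − 100)
  water warms: 1499×4.18×(T − 13.88) = 6265.8(T − 13.88)
6317 T = 27613 + 5116.3 + 86970 = 119699
T ≈ 18.95 °C, under the boiling point, so the assumption holds.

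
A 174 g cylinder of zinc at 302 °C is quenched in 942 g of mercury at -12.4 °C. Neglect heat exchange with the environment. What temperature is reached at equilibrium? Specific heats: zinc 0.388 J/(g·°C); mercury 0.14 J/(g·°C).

T_f ≈ 94.1 °C

Heat gained plus heat lost sum to zero:
174×0.388×(T − 302) + 942×0.14×(T − (-12.4)) = 0
67.51(T − 302) + 131.88(T − (-12.4)) = 0
199.39 T = 18753
T = 18753/199.39 ≈ 94.05 °C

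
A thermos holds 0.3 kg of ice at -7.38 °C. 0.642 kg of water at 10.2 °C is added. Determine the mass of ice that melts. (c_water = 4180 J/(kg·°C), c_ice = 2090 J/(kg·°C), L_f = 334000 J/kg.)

Water can give up m c ΔT = 0.642×4180×10.2 = 27372 J before reaching 0 °C.
Of that, 0.3×2090×7.38 = 4627.3 J goes to bring the ice to 0 °C, leaving 22745 J.
Melting all 0.3 kg of ice would need 0.3×334000 = 100200 J.
That's not enough to melt it all — equilibrium is at 0 °C with ice remaining.
m_melt = 22745 / L_f = 0.0681 kg.

m_melted ≈ 0.0681 kg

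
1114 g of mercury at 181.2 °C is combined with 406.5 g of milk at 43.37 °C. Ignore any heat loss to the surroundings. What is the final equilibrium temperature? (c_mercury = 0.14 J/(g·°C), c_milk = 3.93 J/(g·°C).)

Net heat exchanged in the isolated system is zero:
1114×0.14×(T − 181.2) + 406.5×3.93×(T − 43.37) = 0
1753.5 T = 97545
T = 97545 / 1753.5 = 55.6 °C

T_f ≈ 55.6 °C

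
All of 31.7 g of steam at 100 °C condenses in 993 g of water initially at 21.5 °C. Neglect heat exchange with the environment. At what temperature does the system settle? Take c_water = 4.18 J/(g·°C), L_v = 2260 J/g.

Conservation of energy gives ΣQ = 0:
condense steam: −31.7·2260 = −71642
  condensed water 100 °C→T: 132.51(T − 100)
  water warms: 993·4.18·(T − 21.5) = 4150.7(T − 21.5)
4283.2 T = 71642 + 13251 + 89241 = 174134
T ≈ 40.65 °C, under the boiling point, so the assumption holds.

T_f ≈ 40.7 °C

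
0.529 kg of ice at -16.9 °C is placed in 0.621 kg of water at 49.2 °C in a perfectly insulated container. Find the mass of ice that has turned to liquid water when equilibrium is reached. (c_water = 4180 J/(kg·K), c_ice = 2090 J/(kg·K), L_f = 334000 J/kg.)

Water can give up m c ΔT = 0.621·4180·49.2 = 127712 J before reaching 0 °C.
Warming the ice to 0 °C takes 0.529·2090·16.9 = 18685 J, leaving 109028 J for melting.
Melting all 0.529 kg of ice would need 0.529·334000 = 176686 J.
That's not enough to melt it all — equilibrium is at 0 °C with ice remaining.
Mass melted = 109028/334000 ≈ 0.3264 kg.

m_melted ≈ 0.326 kg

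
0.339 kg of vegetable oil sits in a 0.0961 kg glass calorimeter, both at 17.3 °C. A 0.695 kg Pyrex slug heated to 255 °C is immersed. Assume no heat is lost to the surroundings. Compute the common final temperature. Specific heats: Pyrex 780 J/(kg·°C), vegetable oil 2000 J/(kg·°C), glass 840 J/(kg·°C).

T_f ≈ 116.4 °C

Net heat exchanged in the isolated system is zero:
0.695·780·(T − 255) + 0.339·2000·(T − 17.3) + 0.0961·840·(T − 17.3) = 0
542.1(T − 255) + 678(T − 17.3) + 80.72(T − 17.3) = 0
(542.1 + 678 + 80.72) T = 542.1·255 + 678·17.3 + 80.72·17.3
T ≈ 116.36 °C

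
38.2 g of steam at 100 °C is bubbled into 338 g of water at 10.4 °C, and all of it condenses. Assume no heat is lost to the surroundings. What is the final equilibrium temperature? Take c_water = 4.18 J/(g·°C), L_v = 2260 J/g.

Taking heat into each body as positive, Σ m c ΔT = 0:
condense steam: −38.2×2260 = −86332; condensed water 100 °C→T: 159.68(T − 100); water warms: 338×4.18×(T − 10.4) = 1412.8(T − 10.4)
1572.5 T = 86332 + 15968 + 14694 = 116993
T ≈ 74.40 °C — below 100 °C, confirming all the steam condensed.

T_f ≈ 74.4 °C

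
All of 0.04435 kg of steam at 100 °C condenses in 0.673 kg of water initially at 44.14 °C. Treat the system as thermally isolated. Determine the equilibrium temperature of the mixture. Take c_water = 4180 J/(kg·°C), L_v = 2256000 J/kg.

T_f ≈ 81.0 °C

Sum of m c ΔT and latent-heat terms is zero:
condense steam: −0.04435×2256000 = −100054
  condensed water 100 °C→T: 185.38(T − 100)
  original water: 2813.1(T − 44.14)
2998.5 T = 100054 + 18538 + 124172 = 242764
T ≈ 80.96 °C — below 100 °C, confirming all the steam condensed.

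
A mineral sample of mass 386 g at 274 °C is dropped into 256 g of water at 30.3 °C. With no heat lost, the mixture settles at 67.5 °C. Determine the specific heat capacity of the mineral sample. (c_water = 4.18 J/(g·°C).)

c ≈ 0.499 J/(g·°C)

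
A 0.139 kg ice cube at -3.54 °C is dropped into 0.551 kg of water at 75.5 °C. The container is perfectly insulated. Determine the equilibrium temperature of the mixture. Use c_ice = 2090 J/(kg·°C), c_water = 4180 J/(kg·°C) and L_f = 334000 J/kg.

Net heat exchanged in the isolated system is zero:
ice -3.54→0 °C: 0.139·2090·3.54 = 1028.4
  melt ice: 0.139·334000 = 46426
  meltwater 0→T: 0.139·4180·T = 581.02 T
  water cools: 0.551·4180·(T − 75.5) = 2303.2(T − 75.5)
2884.2 T = 173890 − 47454 = 126436
T ≈ 43.84 °C — above 0 °C, consistent with complete melting.

T_f ≈ 43.8 °C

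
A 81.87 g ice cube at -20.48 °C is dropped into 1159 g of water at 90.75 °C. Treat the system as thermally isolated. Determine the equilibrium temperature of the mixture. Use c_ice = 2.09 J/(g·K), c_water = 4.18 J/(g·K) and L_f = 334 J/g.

Heat gained plus heat lost sum to zero:
ice -20.48→0 °C: 81.87×2.09×20.48 = 3504.3
  fusion: m_ice L_f = 81.87×334 = 27345
  warm the meltwater: 342.22 T
  water cools: 1159×4.18×(T − 90.75) = 4844.6(T − 90.75)
5186.8 T = 439649 − 30849 = 408800
T ≈ 78.81 °C. Since T > 0 °C, the all-ice-melts assumption holds.

T_f ≈ 78.8 °C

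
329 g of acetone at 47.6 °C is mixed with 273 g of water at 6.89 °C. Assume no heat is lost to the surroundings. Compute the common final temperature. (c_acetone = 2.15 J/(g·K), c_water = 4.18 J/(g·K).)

T_f ≈ 22.5 °C

T_f is the heat-capacity-weighted average of the initial temperatures:
T_f = (707.35*47.6 + 1141.1*6.89) / (707.35 + 1141.1)
    = 41532 / 1848.5 ≈ 22.47 °C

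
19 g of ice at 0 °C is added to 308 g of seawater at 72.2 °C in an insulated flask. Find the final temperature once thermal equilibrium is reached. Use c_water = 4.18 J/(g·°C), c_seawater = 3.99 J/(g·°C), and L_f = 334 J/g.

Net heat exchanged in the isolated system is zero:
melt ice: 19·334 = 6346
  warm the meltwater: 79.42 T
  seawater cools: 308·3.99·(T − 72.2) = 1228.9(T − 72.2)
1308.3 T = 88728 − 6346 = 82382
T ≈ 62.97 °C (positive, so assuming full melt was valid).

T_f ≈ 63.0 °C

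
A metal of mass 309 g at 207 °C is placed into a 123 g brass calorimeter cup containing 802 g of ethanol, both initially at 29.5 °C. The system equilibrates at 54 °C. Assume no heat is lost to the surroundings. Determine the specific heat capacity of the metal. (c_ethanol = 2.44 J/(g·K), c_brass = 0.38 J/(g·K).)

c ≈ 1.04 J/(g·K)

Setting the total heat transfer to zero:
309×c×(54 − 207) + 802×2.44×(54 − 29.5) + 123×0.38×(54 − 29.5) = 0
-47277 c = -49089
c = -49089/-47277 ≈ 1.038 J/(g·K)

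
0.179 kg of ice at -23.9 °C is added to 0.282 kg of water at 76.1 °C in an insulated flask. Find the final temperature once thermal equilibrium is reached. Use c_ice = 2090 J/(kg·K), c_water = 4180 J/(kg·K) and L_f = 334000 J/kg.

Sum of m c ΔT and latent-heat terms is zero:
warm ice to 0 °C: 0.179·2090·(0 − (-23.9)) = 8941.2
  latent heat to melt: 0.179·334000 = 59786
  warm the meltwater: 748.22 T
  water: 1178.8(T − 76.1)
1927 T = 89704 − 68727 = 20976
T ≈ 10.89 °C — above 0 °C, consistent with complete melting.

T_f ≈ 10.9 °C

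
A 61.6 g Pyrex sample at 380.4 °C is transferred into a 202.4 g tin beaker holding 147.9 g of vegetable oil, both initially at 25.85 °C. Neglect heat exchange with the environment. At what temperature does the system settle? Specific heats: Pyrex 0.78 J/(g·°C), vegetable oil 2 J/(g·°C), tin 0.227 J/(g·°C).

T_f is the heat-capacity-weighted average of the initial temperatures:
T_f = (48.05*380.4 + 295.8*25.85 + 45.94*25.85) / (48.05 + 295.8 + 45.94)
    = 27112 / 389.79 ≈ 69.55 °C

T_f ≈ 69.6 °C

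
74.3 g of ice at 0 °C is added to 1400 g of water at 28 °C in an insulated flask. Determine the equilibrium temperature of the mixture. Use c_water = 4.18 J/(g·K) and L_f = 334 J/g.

Let T be the final temperature. ΣQ_i = 0:
latent heat to melt: 74.3×334 = 24816; warm the meltwater: 310.57 T; water cools: 1400×4.18×(T − 28) = 5852(T − 28)
6162.6 T = 163856 − 24816 = 139040
T ≈ 22.56 °C. Since T > 0 °C, the all-ice-melts assumption holds.

T_f ≈ 22.6 °C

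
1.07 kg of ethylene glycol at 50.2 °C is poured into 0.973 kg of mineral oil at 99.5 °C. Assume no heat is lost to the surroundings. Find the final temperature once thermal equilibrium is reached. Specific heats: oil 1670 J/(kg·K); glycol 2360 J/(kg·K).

T_f ≈ 69.5 °C

Taking heat into each body as positive, Σ m c ΔT = 0:
0.973×1670×(T − 99.5) + 1.07×2360×(T − 50.2) = 0
4150.1 T = 288444
T ≈ 69.50 °C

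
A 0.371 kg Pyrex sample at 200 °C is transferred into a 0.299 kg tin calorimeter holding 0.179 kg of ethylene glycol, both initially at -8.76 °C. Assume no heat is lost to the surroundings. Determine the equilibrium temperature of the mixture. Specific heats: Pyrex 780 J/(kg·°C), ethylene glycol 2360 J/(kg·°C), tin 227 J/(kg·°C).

Setting the total heat transfer to zero:
0.371×780×(T − 200) + 0.179×2360×(T − (-8.76)) + 0.299×227×(T − (-8.76)) = 0
779.69 T = 53581
T ≈ 68.72 °C

T_f ≈ 68.7 °C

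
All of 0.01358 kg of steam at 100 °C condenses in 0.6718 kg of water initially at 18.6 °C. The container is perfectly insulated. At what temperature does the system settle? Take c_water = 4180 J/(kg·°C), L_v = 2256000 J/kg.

T_f ≈ 30.9 °C

Heat gained plus heat lost sum to zero:
condense steam: −0.01358×2256000 = −30636
  condensate cools 100→T: 0.01358×4180×(T − 100) = 56.76(T − 100)
  original water: 2808.1(T − 18.6)
2864.9 T = 30636 + 5676.4 + 52231 = 88544
T ≈ 30.91 °C, under the boiling point, so the assumption holds.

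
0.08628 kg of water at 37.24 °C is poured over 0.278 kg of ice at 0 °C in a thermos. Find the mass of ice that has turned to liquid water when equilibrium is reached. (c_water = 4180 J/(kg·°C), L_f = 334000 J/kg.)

Water can give up m c ΔT = 0.08628·4180·37.24 = 13431 J before reaching 0 °C.
Fully melting the ice requires m_ice L_f = 0.278·334000 = 92852 J.
That's not enough to melt it all — equilibrium is at 0 °C with ice remaining.
m_melted·334000 = 13431  ⇒  m_melted ≈ 0.04021 kg.

m_melted ≈ 0.0402 kg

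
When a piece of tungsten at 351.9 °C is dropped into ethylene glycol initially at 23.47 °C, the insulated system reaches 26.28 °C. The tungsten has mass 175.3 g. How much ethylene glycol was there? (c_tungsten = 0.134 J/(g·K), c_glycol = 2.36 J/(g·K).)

Conservation of energy gives ΣQ = 0:
175.3·0.134·(26.28 − 351.9) + m·2.36·(26.28 − 23.47) = 0
6.632 m = 7648.9
m = 7648.9/6.632 ≈ 1153 g

m ≈ 1150 g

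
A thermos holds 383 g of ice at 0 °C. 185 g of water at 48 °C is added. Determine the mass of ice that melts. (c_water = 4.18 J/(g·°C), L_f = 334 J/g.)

Water can give up m c ΔT = 185×4.18×48 = 37118 J before reaching 0 °C.
Fully melting the ice requires m_ice L_f = 383×334 = 127922 J.
That's not enough to melt it all — equilibrium is at 0 °C with ice remaining.
Mass melted = 37118/334 ≈ 111.1 g.

m_melted ≈ 111 g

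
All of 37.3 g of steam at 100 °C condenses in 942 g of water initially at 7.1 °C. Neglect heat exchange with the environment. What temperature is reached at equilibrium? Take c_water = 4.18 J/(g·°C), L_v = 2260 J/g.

T_f ≈ 31.2 °C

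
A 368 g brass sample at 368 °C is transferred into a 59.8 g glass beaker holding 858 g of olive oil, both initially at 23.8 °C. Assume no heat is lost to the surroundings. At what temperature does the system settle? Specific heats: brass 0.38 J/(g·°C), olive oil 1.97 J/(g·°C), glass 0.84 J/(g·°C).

T_f ≈ 49.4 °C

Conservation of energy gives ΣQ = 0:
368*0.38*(T − 368) + 858*1.97*(T − 23.8) + 59.8*0.84*(T − 23.8) = 0
(139.84 + 1690.3 + 50.23) T = 139.84*368 + 1690.3*23.8 + 50.23*23.8
T ≈ 49.40 °C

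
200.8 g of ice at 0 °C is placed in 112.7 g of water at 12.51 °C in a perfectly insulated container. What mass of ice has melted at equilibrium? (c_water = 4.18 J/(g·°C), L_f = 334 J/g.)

Cooling the water to 0 °C releases 112.7·4.18·12.51 = 5893.3 J.
Fully melting the ice requires m_ice L_f = 200.8·334 = 67067 J.
That's not enough to melt it all — equilibrium is at 0 °C with ice remaining.
Mass melted = 5893.3/334 ≈ 17.64 g.

m_melted ≈ 17.6 g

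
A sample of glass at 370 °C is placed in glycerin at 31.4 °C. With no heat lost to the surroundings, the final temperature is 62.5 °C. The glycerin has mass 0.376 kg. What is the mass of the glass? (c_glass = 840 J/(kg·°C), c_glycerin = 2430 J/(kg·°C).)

m ≈ 0.11 kg

Heat lost by the glass = heat gained by the glycerin:
m·840·(370 − 62.5) = 0.376·2430·(62.5 − 31.4)
258300 m = 28415  ⇒  m ≈ 0.11 kg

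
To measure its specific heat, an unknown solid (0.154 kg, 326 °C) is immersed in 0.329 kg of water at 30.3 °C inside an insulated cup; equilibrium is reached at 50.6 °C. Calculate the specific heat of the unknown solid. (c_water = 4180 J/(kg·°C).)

c ≈ 658 J/(kg·°C)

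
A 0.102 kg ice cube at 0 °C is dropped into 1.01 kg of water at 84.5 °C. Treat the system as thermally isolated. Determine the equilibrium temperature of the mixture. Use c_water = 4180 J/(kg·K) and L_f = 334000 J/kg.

T_f ≈ 69.4 °C

Conservation of energy gives ΣQ = 0:
melt ice: 0.102×334000 = 34068
  warm the meltwater: 426.36 T
  water cools: 1.01×4180×(T − 84.5) = 4221.8(T − 84.5)
4648.2 T = 356742 − 34068 = 322674
T ≈ 69.42 °C — above 0 °C, consistent with complete melting.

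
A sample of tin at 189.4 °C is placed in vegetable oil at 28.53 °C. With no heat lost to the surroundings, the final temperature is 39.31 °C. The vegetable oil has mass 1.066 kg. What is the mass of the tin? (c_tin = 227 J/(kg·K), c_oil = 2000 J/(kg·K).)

Energy conservation, ΣQ = 0:
m·227·(39.31 − 189.4) + 1.066·2000·(39.31 − 28.53) = 0
-34070 m = -22983
m = -22983/-34070 ≈ 0.6746 kg

m ≈ 0.675 kg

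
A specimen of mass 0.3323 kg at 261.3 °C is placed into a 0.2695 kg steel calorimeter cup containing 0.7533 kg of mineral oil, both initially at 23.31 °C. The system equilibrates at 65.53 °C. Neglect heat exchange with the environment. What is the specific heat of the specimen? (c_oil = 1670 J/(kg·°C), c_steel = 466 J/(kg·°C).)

c ≈ 898 J/(kg·°C)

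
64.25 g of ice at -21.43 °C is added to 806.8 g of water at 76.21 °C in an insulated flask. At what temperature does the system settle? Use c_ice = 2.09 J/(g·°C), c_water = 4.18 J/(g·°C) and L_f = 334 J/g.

Taking heat into each body as positive, Σ m c ΔT = 0:
warm ice to 0 °C: 64.25×2.09×(0 − (-21.43)) = 2877.7; latent heat to melt: 64.25×334 = 21460; warm the meltwater: 268.56 T; water cools: 806.8×4.18×(T − 76.21) = 3372.4(T − 76.21)
3641 T = 257012 − 24337 = 232675
T ≈ 63.90 °C — above 0 °C, consistent with complete melting.

T_f ≈ 63.9 °C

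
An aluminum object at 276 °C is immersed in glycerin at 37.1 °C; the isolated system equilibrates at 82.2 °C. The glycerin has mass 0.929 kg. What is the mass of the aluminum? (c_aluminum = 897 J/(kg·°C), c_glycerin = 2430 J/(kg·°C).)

Setting the total heat transfer to zero:
m·897·(82.2 − 276) + 0.929·2430·(82.2 − 37.1) = 0
-173839 m = -101812
m = -101812/-173839 ≈ 0.5857 kg

m ≈ 0.586 kg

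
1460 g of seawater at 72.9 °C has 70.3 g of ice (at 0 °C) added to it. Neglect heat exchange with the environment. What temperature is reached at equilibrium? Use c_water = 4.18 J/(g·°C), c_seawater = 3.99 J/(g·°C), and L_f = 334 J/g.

Net heat exchanged in the isolated system is zero:
fusion: m_ice L_f = 70.3×334 = 23480; meltwater 0→T: 70.3×4.18×T = 293.85 T; seawater cools: 1460×3.99×(T − 72.9) = 5825.4(T − 72.9)
6119.3 T = 424672 − 23480 = 401191
T ≈ 65.56 °C (positive, so assuming full melt was valid).

T_f ≈ 65.6 °C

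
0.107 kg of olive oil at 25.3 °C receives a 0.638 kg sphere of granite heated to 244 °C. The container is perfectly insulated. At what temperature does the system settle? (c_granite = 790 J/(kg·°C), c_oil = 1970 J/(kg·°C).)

T_f ≈ 179.5 °C

Energy conservation, ΣQ = 0:
0.638*790*(T − 244) + 0.107*1970*(T − 25.3) = 0
504.02(T − 244) + 210.79(T − 25.3) = 0
(504.02 + 210.79) T = 504.02*244 + 210.79*25.3
T = 128314/714.81 ≈ 179.51 °C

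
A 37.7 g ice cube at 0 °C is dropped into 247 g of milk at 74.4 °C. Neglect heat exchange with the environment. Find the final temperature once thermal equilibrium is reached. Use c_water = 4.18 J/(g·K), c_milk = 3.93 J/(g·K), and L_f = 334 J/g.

T_f ≈ 52.8 °C

Net heat exchanged in the isolated system is zero:
melt ice: 37.7×334 = 12592
  meltwater 0→T: 37.7×4.18×T = 157.59 T
  milk cools: 247×3.93×(T − 74.4) = 970.71(T − 74.4)
1128.3 T = 72221 − 12592 = 59629
T ≈ 52.85 °C — above 0 °C, consistent with complete melting.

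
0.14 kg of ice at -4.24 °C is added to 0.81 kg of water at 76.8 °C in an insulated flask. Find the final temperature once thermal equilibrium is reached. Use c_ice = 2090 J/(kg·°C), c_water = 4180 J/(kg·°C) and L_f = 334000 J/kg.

T_f ≈ 53.4 °C

Conservation of energy gives ΣQ = 0:
ice -4.24→0 °C: 0.14×2090×4.24 = 1240.6; fusion: m_ice L_f = 0.14×334000 = 46760; warm the meltwater: 585.2 T; water cools: 0.81×4180×(T − 76.8) = 3385.8(T − 76.8)
3971 T = 260029 − 48001 = 212029
T ≈ 53.39 °C (positive, so assuming full melt was valid).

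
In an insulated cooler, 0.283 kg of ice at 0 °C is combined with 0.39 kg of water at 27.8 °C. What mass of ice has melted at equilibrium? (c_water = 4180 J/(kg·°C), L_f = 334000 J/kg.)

Cooling the water to 0 °C releases 0.39×4180×27.8 = 45320 J.
To melt every bit of ice: 0.283×334000 = 94522 J.
45320 J < 94522 J, so only part of the ice melts and the system sits at 0 °C.
Mass melted = 45320/334000 ≈ 0.1357 kg.

m_melted ≈ 0.136 kg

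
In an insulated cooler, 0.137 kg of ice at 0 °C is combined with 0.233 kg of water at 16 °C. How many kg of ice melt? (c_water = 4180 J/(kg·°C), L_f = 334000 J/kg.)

m_melted ≈ 0.0467 kg

Heat available from the water dropping to 0 °C: 0.233·4180·16 = 15583 J.
To melt every bit of ice: 0.137·334000 = 45758 J.
That's not enough to melt it all — equilibrium is at 0 °C with ice remaining.
m_melt = 15583 / L_f = 0.04666 kg.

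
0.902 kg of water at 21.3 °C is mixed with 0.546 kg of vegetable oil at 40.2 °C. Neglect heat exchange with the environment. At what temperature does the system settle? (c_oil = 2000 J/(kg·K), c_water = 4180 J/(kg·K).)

T_f ≈ 25.5 °C

Setting the total heat transfer to zero:
0.546*2000*(T − 40.2) + 0.902*4180*(T − 21.3) = 0
4862.4 T = 124207
T ≈ 25.54 °C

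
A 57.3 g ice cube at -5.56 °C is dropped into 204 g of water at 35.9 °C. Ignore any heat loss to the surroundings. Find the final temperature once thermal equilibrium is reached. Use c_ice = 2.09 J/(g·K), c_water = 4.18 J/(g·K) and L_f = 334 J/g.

Energy conservation, ΣQ = 0:
ice -5.56→0 °C: 57.3×2.09×5.56 = 665.85
  melt ice: 57.3×334 = 19138
  warm the meltwater: 239.51 T
  water: 852.72(T − 35.9)
1092.2 T = 30613 − 19804 = 10809
T ≈ 9.90 °C. Since T > 0 °C, the all-ice-melts assumption holds.

T_f ≈ 9.9 °C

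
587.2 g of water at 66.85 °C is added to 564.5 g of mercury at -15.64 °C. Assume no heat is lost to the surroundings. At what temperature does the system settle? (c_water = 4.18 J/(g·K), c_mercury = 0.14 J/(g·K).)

Net heat exchanged in the isolated system is zero:
587.2×4.18×(T − 66.85) + 564.5×0.14×(T − (-15.64)) = 0
2533.5 T = 162847
T = 162847/2533.5 ≈ 64.28 °C

T_f ≈ 64.3 °C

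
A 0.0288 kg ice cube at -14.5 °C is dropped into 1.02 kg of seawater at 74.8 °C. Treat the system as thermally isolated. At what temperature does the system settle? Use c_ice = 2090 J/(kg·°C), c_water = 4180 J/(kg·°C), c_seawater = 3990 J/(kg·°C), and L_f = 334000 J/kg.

T_f ≈ 70.1 °C

Energy balance with sensible and latent terms:
warm ice to 0 °C: 0.0288×2090×(0 − (-14.5)) = 872.78; fusion: m_ice L_f = 0.0288×334000 = 9619.2; meltwater 0→T: 0.0288×4180×T = 120.38 T; seawater cools: 1.02×3990×(T − 74.8) = 4069.8(T − 74.8)
4190.2 T = 304421 − 10492 = 293929
T ≈ 70.15 °C (positive, so assuming full melt was valid).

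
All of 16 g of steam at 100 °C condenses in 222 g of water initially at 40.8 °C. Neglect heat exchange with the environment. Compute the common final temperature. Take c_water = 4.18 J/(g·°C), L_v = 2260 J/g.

Sum of m c ΔT and latent-heat terms is zero:
latent heat released on condensation: 16·2260 = 36160
  condensed water 100 °C→T: 66.88(T − 100)
  original water: 927.96(T − 40.8)
994.84 T = 36160 + 6688 + 37861 = 80709
T ≈ 81.13 °C, under the boiling point, so the assumption holds.

T_f ≈ 81.1 °C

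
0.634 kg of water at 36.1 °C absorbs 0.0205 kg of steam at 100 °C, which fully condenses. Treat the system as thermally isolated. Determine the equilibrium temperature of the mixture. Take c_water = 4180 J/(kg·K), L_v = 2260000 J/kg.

T_f ≈ 55.0 °C

Taking heat into each body as positive, Σ m c ΔT = 0:
latent heat released on condensation: 0.0205×2260000 = 46330; condensate cools 100→T: 0.0205×4180×(T − 100) = 85.69(T − 100); original water: 2650.1(T − 36.1)
2735.8 T = 46330 + 8569 + 95669 = 150568
T ≈ 55.04 °C — below 100 °C, confirming all the steam condensed.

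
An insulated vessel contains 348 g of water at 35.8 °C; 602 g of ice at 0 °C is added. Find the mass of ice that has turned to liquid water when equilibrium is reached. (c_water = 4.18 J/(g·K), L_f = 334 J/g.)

Cooling the water to 0 °C releases 348×4.18×35.8 = 52076 J.
Melting all 602 g of ice would need 602×334 = 201068 J.
Since 52076 < 201068 J, not all the ice melts; equilibrium is at 0 °C.
m_melt = 52076 / L_f = 155.9 g.

m_melted ≈ 156 g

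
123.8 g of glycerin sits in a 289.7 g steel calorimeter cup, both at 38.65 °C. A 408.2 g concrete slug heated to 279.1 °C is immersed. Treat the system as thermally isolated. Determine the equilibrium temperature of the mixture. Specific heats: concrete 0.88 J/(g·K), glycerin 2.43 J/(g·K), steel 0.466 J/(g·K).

Let T be the final temperature. ΣQ_i = 0:
408.2*0.88*(T − 279.1) + 123.8*2.43*(T − 38.65) + 289.7*0.466*(T − 38.65) = 0
(359.22 + 300.83 + 135) T = 359.22*279.1 + 300.83*38.65 + 135*38.65
T = 117102 / 795.05 = 147 °C

T_f ≈ 147.3 °C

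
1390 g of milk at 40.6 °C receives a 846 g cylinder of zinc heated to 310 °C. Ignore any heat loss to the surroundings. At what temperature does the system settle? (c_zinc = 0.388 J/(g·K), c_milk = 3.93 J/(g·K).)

T_f ≈ 55.9 °C

|Q_zinc| = |Q_milk|:
846×0.388×(310 − T) = 1390×3.93×(T − 40.6)
328.25(310 − T) = 5462.7(T − 40.6)
5790.9 T = 323542  ⇒  T ≈ 55.87 °C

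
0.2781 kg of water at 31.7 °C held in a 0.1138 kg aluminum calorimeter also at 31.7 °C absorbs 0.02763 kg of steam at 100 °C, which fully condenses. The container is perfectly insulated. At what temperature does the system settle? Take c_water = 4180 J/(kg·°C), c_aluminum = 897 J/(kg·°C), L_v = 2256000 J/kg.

T_f ≈ 82.6 °C

Setting the total heat transfer to zero:
condense steam: −0.02763×2256000 = −62333
  condensate cools 100→T: 0.02763×4180×(T − 100) = 115.49(T − 100)
  original water: 1162.5(T − 31.7)
  cup: 102.08(T − 31.7)
1380 T = 62333 + 11549 + 40086 = 113968
T ≈ 82.58 °C (< 100 °C, so full condensation is consistent).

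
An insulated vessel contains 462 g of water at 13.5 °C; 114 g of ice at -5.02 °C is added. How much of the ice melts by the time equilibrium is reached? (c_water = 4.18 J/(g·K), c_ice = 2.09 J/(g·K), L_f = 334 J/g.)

Heat available from the water dropping to 0 °C: 462×4.18×13.5 = 26071 J.
Warming the ice to 0 °C takes 114×2.09×5.02 = 1196.1 J, leaving 24875 J for melting.
To melt every bit of ice: 114×334 = 38076 J.
24875 J < 38076 J, so only part of the ice melts and the system sits at 0 °C.
Mass melted = 24875/334 ≈ 74.47 g.

m_melted ≈ 74.5 g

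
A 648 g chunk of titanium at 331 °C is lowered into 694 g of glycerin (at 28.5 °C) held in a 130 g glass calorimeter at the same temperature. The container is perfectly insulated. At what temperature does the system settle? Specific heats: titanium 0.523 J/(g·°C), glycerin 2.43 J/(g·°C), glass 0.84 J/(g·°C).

Heat gained plus heat lost sum to zero:
648×0.523×(T − 331) + 694×2.43×(T − 28.5) + 130×0.84×(T − 28.5) = 0
338.9(T − 331) + 1686.4(T − 28.5) + 109.2(T − 28.5) = 0
2134.5 T = 163352
T = 163352/2134.5 ≈ 76.53 °C

T_f ≈ 76.5 °C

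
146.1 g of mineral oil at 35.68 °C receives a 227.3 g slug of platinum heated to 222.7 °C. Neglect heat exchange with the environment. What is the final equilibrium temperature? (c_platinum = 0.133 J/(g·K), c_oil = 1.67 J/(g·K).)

T_f ≈ 56.3 °C

With ΣQ=0 the equilibrium temperature is the m·c-weighted mean:
T_f = (30.23×222.7 + 243.99×35.68) / (30.23 + 243.99)
    = 15438 / 274.22 ≈ 56.30 °C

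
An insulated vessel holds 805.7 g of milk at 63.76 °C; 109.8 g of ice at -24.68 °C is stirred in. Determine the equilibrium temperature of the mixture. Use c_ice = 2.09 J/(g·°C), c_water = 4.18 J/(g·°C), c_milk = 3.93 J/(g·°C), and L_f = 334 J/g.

Net heat exchanged in the isolated system is zero:
ice -24.68→0 °C: 109.8×2.09×24.68 = 5663.6
  latent heat to melt: 109.8×334 = 36673
  warm the meltwater: 458.96 T
  milk cools: 805.7×3.93×(T − 63.76) = 3166.4(T − 63.76)
3625.4 T = 201890 − 42337 = 159553
T ≈ 44.01 °C. Since T > 0 °C, the all-ice-melts assumption holds.

T_f ≈ 44.0 °C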